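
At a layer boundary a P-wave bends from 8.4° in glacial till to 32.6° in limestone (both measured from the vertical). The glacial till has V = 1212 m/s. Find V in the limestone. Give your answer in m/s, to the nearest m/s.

4470 m/s

sin 8.4° = 0.1461; sin 32.6° = 0.5388.
V₂ = V₁·(sin θ₂/sin θ₁) = 1212·(0.5388/0.1461) = 4469.99 m/s.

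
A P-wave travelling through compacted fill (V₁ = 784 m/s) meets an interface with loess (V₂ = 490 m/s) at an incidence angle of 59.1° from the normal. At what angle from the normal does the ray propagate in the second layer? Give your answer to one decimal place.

sin θ₁/V₁ = sin θ₂/V₂ ⇒ sin θ₂ = 490·sin 59.1°/784 = 490·0.8581/784 = 0.5363.
θ₂ = sin⁻¹(0.5363) = 32.43° (from vertical).

32.4°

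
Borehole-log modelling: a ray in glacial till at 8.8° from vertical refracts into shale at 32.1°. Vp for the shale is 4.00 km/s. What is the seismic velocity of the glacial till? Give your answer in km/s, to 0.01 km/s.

Snell's law: sin 8.8°/V₁ = sin 32.1°/V₂.
V₁ = V₂·sin 8.8°/sin 32.1° = 4.00 × 0.2879 = 1.15 km/s.

1.15 km/s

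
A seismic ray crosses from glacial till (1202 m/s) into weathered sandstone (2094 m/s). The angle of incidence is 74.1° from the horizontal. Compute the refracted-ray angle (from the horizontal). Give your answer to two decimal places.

Angle from the normal: 90° − 74.1° = 15.9°.
Snell's law: sin θ₂ = (V₂/V₁)·sin θ₁ = (2094/1202)·sin 15.9° = 0.4773.
θ₂ = sin⁻¹(0.4773) = 28.51° (from vertical).
From the interface: 90° − 28.51° = 61.49°.

61.49°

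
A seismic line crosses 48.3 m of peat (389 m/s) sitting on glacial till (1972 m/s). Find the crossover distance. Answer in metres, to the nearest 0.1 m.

118.0 m

x_cross = 2h·√((V₂+V₁)/(V₂−V₁)).
(V₂+V₁)/(V₂−V₁) = (1972+389)/(1972−389) = 1.4915; √ = 1.2213.
x_cross = 2·48.3·1.2213 = 117.97 m.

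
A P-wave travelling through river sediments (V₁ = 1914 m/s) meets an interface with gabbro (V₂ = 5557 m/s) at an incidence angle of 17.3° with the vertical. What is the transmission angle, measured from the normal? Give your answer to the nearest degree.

Snell's law: sin θ₂ = (V₂/V₁)·sin θ₁ = (5557/1914)·sin 17.3° = 0.8634.
θ₂ = sin⁻¹(0.8634) = 59.70° (from vertical).

60°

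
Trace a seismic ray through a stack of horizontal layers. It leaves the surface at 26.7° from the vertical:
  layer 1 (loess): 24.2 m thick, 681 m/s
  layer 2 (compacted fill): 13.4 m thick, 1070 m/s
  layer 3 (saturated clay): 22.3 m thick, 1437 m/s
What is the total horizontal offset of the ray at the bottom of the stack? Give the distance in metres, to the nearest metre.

92 m

Apply Snell's law at each interface; in layer i the horizontal offset is hᵢ·tan θᵢ.
Layer 1: θ = 26.70°; offset = 24.2·tan 26.70° = 12.171 m.
Layer 2: sin θ = 1070·sin 26.7°/681 = 0.7060, θ = 44.91°; offset = 13.4·tan 44.91° = 13.357 m.
Layer 3: sin θ = 1437·sin 26.7°/681 = 0.9481, θ = 71.46°; offset = 22.3·tan 71.46° = 66.508 m.
Σ offsets = 92.036 m.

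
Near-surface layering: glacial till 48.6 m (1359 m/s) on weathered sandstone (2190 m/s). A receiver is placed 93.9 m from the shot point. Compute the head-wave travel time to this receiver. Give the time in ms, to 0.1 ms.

θ_c = arcsin(V₁/V₂) = arcsin(1359/2190) = 38.36°, cos θ_c = 0.7842.
Intercept time tᵢ = 2h cos θ_c / V₁ = 2·48.6·0.7842/1359 = 0.05609 s.
t = x/V₂ + tᵢ = 93.9/2190 + 0.05609 = 0.09896 s.

99.0 ms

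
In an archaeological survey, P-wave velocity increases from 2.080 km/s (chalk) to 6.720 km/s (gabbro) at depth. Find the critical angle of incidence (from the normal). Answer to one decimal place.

18.0°

Critical incidence: sin θ_c = V₁/V₂ = 2.080/6.720 = 0.3095.
θ_c = arcsin 0.3095 = 18.03°.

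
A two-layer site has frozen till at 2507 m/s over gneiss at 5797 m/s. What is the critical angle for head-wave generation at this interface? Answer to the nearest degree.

Critical incidence: sin θ_c = V₁/V₂ = 2507/5797 = 0.4325.
θ_c = arcsin 0.4325 = 25.62°.

26°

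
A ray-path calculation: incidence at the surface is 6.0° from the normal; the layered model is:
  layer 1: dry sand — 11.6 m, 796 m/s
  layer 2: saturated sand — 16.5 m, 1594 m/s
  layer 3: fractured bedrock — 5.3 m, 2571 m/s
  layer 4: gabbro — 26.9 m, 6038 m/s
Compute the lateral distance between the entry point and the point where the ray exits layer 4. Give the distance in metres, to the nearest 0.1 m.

p = sin θ₁/V₁ = sin 6.0°/796 = 1.3132e-04 s/m is conserved through the stack.
Layer 1: θ = 6.00°; offset = 11.6·tan 6.00° = 1.219 m.
Layer 2: sin θ = p·1594 = 0.2093 → θ = 12.08°; offset = 16.5·tan 12.08° = 3.532 m.
Layer 3: sin θ = p·2571 = 0.3376 → θ = 19.73°; offset = 5.3·tan 19.73° = 1.901 m.
Layer 4: sin θ = p·6038 = 0.7929 → θ = 52.46°; offset = 26.9·tan 52.46° = 35.002 m.
Total horizontal offset = 41.654 m.

41.7 m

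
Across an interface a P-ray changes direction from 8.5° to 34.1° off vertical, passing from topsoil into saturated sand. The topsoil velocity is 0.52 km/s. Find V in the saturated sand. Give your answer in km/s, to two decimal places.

1.97 km/s

Snell's law: sin 8.5°/V₁ = sin 34.1°/V₂.
V₂ = V₁·sin 34.1°/sin 8.5° = 0.52 × 3.7930 = 1.97 km/s.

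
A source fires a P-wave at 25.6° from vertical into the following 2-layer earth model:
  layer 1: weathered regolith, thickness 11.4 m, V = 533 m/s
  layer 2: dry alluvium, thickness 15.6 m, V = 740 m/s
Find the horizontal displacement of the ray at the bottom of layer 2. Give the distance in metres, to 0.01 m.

Apply Snell's law at each interface; in layer i the horizontal offset is hᵢ·tan θᵢ.
Layer 1: θ = 25.60°; offset = 11.4·tan 25.60° = 5.4620 m.
Layer 2: sin θ = 740·sin 25.6°/533 = 0.5999, θ = 36.86°; offset = 15.6·tan 36.86° = 11.6968 m.
Σ offsets = 17.1587 m.

17.16 m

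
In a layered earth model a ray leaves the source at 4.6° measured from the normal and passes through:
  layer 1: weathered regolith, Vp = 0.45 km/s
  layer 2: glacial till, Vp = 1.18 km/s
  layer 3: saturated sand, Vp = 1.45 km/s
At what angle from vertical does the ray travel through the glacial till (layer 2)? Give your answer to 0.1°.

12.1°

Ray parameter p = sin 4.6° / 0.45 = 1.7822e-01 s/km.
sin θ_2 = p·V_2 = 1.7822e-01 × 1.18 = 0.2103.
θ_2 = arcsin 0.2103 = 12.14°.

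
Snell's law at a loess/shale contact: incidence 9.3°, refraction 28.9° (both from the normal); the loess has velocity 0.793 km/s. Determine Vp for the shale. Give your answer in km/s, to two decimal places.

2.37 km/s

Snell's law: sin 9.3°/V₁ = sin 28.9°/V₂.
V₂ = V₁·sin 28.9°/sin 9.3° = 0.793 × 2.9905 = 2.37 km/s.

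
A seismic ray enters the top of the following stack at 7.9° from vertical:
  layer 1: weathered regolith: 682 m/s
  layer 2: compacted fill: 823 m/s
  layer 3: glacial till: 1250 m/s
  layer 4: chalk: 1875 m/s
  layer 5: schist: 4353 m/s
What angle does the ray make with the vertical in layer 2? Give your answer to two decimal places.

9.55°

Snell's law across each interface conserves sin θ / V, so sin θ_2 = V_2·sin θ₁/V₁.
sin θ_2 = 823 × sin 7.9° / 682 = 0.1659.
θ_2 = arcsin 0.1659 = 9.55°.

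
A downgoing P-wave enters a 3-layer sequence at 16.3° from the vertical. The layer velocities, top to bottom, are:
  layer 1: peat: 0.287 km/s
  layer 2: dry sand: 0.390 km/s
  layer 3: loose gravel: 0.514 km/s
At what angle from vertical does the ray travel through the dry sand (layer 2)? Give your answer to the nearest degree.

Snell's law across each interface conserves sin θ / V, so sin θ_2 = V_2·sin θ₁/V₁.
sin θ_2 = 0.390 × sin 16.3° / 0.287 = 0.3814.
θ_2 = 22.42° from the vertical.

22°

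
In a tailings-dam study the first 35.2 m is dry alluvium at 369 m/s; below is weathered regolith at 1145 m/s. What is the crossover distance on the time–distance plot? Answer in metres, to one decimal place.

x_cross = 2h·√((V₂+V₁)/(V₂−V₁)).
(V₂+V₁)/(V₂−V₁) = (1145+369)/(1145−369) = 1.9510; √ = 1.3968.
x_cross = 2·35.2·1.3968 = 98.33 m.

98.3 m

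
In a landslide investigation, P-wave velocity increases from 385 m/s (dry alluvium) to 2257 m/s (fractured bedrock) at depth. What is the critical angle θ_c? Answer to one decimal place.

9.8°

At critical incidence the refracted ray runs along the interface (θ₂ = 90°), so sin θ_c = V₁/V₂.
θ_c = arcsin(385/2257) = arcsin 0.1706 = 9.82°.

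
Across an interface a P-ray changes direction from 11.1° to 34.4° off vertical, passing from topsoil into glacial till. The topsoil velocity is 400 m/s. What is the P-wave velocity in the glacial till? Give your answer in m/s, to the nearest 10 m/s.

1170 m/s

Snell's law: sin 11.1°/V₁ = sin 34.4°/V₂.
V₂ = V₁·sin 34.4°/sin 11.1° = 400 × 2.9346 = 1173.82 m/s.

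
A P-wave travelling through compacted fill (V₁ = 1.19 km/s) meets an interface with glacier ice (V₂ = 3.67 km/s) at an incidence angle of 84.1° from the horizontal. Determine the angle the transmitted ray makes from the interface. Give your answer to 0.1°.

Angle from the normal: 90° − 84.1° = 5.9°.
sin θ₁/V₁ = sin θ₂/V₂ ⇒ sin θ₂ = 3.67·sin 5.9°/1.19 = 3.67·0.1028/1.19 = 0.3170.
θ₂ = arcsin 0.3170 = 18.48° from the normal.
From the interface: 90° − 18.48° = 71.52°.

71.5°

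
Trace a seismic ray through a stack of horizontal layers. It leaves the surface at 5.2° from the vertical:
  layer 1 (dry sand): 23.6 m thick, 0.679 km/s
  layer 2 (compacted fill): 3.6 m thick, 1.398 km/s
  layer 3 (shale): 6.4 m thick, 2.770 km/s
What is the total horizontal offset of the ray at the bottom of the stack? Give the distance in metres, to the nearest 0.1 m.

5.4 m

p = sin θ₁/V₁ = sin 5.2°/0.679 = 1.3348e-01 s/km is conserved through the stack.
Layer 1: θ = 5.20°; offset = 23.6·tan 5.20° = 2.148 m.
Layer 2: sin θ = p·1.398 = 0.1866 → θ = 10.75°; offset = 3.6·tan 10.75° = 0.684 m.
Layer 3: sin θ = p·2.770 = 0.3697 → θ = 21.70°; offset = 6.4·tan 21.70° = 2.547 m.
Σ offsets = 5.378 m.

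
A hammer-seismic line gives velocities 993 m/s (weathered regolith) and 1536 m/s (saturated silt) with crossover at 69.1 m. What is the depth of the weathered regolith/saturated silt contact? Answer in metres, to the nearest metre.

16 m

h = (x_cross/2)·√((V₂−V₁)/(V₂+V₁)).
(V₂−V₁)/(V₂+V₁) = (1536−993)/(1536+993) = 0.2147; √ = 0.4634.
h = (69.1/2)·0.4634 = 16.01 m.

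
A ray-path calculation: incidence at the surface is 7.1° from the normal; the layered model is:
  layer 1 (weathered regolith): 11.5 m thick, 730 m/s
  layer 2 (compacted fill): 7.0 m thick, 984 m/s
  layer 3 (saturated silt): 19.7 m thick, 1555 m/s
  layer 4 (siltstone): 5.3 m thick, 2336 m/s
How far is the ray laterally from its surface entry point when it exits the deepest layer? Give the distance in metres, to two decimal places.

Apply Snell's law at each interface; in layer i the horizontal offset is hᵢ·tan θᵢ.
Layer 1: θ = 7.10°; offset = 11.5·tan 7.10° = 1.4324 m.
Layer 2: sin θ = 984·sin 7.1°/730 = 0.1666, θ = 9.59°; offset = 7.0·tan 9.59° = 1.1828 m.
Layer 3: sin θ = 1555·sin 7.1°/730 = 0.2633, θ = 15.27°; offset = 19.7·tan 15.27° = 5.3765 m.
Layer 4: sin θ = 2336·sin 7.1°/730 = 0.3955, θ = 23.30°; offset = 5.3·tan 23.30° = 2.2824 m.
Summing the layer offsets gives 10.2741 m.

10.27 m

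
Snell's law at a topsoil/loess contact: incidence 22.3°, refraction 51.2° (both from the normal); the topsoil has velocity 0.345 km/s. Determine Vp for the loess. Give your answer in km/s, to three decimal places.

0.709 km/s

sin 22.3° = 0.3795; sin 51.2° = 0.7793.
V₂ = V₁·(sin θ₂/sin θ₁) = 0.345·(0.7793/0.3795) = 0.709 km/s.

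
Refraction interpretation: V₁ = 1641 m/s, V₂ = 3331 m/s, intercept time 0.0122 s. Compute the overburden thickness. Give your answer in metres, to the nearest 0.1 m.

h = tᵢ·V₁·V₂ / (2·√(V₂²−V₁²)).
√(V₂²−V₁²) = √(3331² − 1641²) = 2898.7 m/s.
h = 0.0122 s × 1641 × 3331 / (2 × 2898.7) = 11.50 m.

11.5 m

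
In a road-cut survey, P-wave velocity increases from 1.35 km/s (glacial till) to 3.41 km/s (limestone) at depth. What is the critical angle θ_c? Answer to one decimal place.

At critical incidence the refracted ray runs along the interface (θ₂ = 90°), so sin θ_c = V₁/V₂.
θ_c = arcsin(1.35/3.41) = arcsin 0.3959 = 23.32°.

23.3°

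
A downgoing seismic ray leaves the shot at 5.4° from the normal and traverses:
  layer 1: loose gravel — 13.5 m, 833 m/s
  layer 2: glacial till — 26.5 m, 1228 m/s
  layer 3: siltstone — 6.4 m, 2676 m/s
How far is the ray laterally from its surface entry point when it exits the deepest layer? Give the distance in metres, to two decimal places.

Ray parameter p = sin 5.4° / 833 m/s = 1.1298e-04 s/m.
Layer 1: θ = 5.40°; offset = 13.5·tan 5.40° = 1.2761 m.
Layer 2: sin θ = p·1228 = 0.1387 → θ = 7.97°; offset = 26.5·tan 7.97° = 3.7123 m.
Layer 3: sin θ = p·2676 = 0.3023 → θ = 17.60°; offset = 6.4·tan 17.60° = 2.0298 m.
Σ offsets = 7.0183 m.

7.02 m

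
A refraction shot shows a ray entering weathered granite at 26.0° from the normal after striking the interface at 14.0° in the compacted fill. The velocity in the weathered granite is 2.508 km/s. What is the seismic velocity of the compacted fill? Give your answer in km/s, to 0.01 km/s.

1.38 km/s

Snell's law: sin 14.0°/V₁ = sin 26.0°/V₂.
V₁ = V₂·sin 14.0°/sin 26.0° = 2.508 × 0.5519 = 1.38 km/s.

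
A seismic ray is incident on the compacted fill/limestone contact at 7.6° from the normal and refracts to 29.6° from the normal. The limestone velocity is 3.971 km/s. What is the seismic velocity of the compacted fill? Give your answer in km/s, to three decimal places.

Snell's law: sin 7.6°/V₁ = sin 29.6°/V₂.
V₁ = V₂·sin 7.6°/sin 29.6° = 3.971 × 0.2678 = 1.063 km/s.

1.063 km/s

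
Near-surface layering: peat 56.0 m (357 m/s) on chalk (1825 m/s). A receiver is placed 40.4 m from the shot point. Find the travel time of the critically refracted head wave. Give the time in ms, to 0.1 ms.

329.8 ms

θ_c = arcsin(V₁/V₂) = arcsin(357/1825) = 11.28°, cos θ_c = 0.9807.
Intercept time tᵢ = 2h cos θ_c / V₁ = 2·56.0·0.9807/357 = 0.30766 s.
t = x/V₂ + tᵢ = 40.4/1825 + 0.30766 = 0.32980 s.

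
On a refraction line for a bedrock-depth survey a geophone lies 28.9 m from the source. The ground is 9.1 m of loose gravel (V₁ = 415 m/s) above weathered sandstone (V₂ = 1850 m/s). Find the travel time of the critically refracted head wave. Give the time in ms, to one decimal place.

t = x/V₂ + 2h·√(V₂²−V₁²)/(V₁V₂).
√(V₂²−V₁²) = √(1850²−415²) = 1802.9 m/s; delay term = 2·9.1·1802.9/(415·1850) = 0.04274 s.
t = 28.9/1850 + 0.04274 = 0.05836 s.

58.4 ms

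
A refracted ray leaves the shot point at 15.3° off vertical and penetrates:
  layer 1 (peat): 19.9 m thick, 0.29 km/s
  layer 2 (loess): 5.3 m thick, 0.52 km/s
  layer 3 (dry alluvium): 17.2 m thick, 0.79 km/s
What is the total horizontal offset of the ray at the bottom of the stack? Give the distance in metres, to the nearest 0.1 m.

26.1 m

Ray parameter p = sin 15.3° / 0.29 km/s = 9.0991e-01 s/km.
Layer 1: θ = 15.30°; offset = 19.9·tan 15.30° = 5.444 m.
Layer 2: sin θ = p·0.52 = 0.4732 → θ = 28.24°; offset = 5.3·tan 28.24° = 2.846 m.
Layer 3: sin θ = p·0.79 = 0.7188 → θ = 45.96°; offset = 17.2·tan 45.96° = 17.785 m.
Total horizontal offset = 26.075 m.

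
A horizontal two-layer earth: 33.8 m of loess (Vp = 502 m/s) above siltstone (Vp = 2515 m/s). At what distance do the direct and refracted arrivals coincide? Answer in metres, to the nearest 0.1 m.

θ_c = arcsin(502/2515) = 11.51°, so cos θ_c = 0.9799 and tᵢ = 2h cos θ_c/V₁ = 0.1320 s.
At crossover x/V₁ = x/V₂ + tᵢ ⇒ x = tᵢ/(1/V₁ − 1/V₂) = 0.13195/(1.9920e-03 − 3.9761e-04) = 82.76 m.

82.8 m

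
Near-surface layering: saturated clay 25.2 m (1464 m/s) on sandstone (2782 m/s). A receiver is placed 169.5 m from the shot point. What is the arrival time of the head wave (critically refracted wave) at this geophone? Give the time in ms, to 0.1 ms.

90.2 ms

θ_c = arcsin(V₁/V₂) = arcsin(1464/2782) = 31.75°, cos θ_c = 0.8503.
Intercept time tᵢ = 2h cos θ_c / V₁ = 2·25.2·0.8503/1464 = 0.02927 s.
t = x/V₂ + tᵢ = 169.5/2782 + 0.02927 = 0.09020 s.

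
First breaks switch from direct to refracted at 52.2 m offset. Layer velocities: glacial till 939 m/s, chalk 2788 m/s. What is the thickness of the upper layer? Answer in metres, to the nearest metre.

x_cross = 2h·√((V₂+V₁)/(V₂−V₁)) → h = x_cross / (2·√((V₂+V₁)/(V₂−V₁))).
√((V₂+V₁)/(V₂−V₁)) = √((2788+939)/(2788−939)) = 1.4197.
h = 52.2 / (2·1.4197) = 18.38 m.

18 m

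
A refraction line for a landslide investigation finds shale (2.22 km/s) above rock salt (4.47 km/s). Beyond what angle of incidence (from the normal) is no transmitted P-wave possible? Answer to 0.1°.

29.8°

At critical incidence the refracted ray runs along the interface (θ₂ = 90°), so sin θ_c = V₁/V₂.
θ_c = arcsin(2.22/4.47) = arcsin 0.4966 = 29.78°.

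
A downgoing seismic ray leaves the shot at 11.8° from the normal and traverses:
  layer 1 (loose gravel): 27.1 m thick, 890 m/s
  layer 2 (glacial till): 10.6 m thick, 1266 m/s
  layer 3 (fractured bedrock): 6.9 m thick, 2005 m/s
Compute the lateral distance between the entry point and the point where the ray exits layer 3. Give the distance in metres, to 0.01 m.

Ray parameter p = sin 11.8° / 890 m/s = 2.2977e-04 s/m.
Layer 1: θ = 11.80°; offset = 27.1·tan 11.80° = 5.6615 m.
Layer 2: sin θ = p·1266 = 0.2909 → θ = 16.91°; offset = 10.6·tan 16.91° = 3.2228 m.
Layer 3: sin θ = p·2005 = 0.4607 → θ = 27.43°; offset = 6.9·tan 27.43° = 3.5815 m.
Total horizontal offset = 12.4657 m.

12.47 m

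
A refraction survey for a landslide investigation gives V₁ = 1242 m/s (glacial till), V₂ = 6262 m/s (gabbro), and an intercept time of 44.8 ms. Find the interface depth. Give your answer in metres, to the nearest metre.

28 m

h = tᵢ·V₁·V₂ / (2·√(V₂²−V₁²)).
√(V₂²−V₁²) = √(6262² − 1242²) = 6137.6 m/s.
h = 0.0448 s × 1242 × 6262 / (2 × 6137.6) = 28.38 m.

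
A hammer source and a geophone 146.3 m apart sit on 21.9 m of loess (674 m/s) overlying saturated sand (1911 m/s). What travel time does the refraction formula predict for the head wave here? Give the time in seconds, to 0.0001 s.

θ_c = arcsin(V₁/V₂) = arcsin(674/1911) = 20.65°, cos θ_c = 0.9357.
Intercept time tᵢ = 2h cos θ_c / V₁ = 2·21.9·0.9357/674 = 0.06081 s.
t = x/V₂ + tᵢ = 146.3/1911 + 0.06081 = 0.13737 s.

0.1374 s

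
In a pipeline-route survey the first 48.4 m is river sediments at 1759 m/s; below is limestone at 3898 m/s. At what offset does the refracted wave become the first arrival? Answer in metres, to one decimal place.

θ_c = arcsin(1759/3898) = 26.82°, so cos θ_c = 0.8924 and tᵢ = 2h cos θ_c/V₁ = 0.0491 s.
At crossover x/V₁ = x/V₂ + tᵢ ⇒ x = tᵢ/(1/V₁ − 1/V₂) = 0.04911/(5.6850e-04 − 2.5654e-04) = 157.42 m.

157.4 m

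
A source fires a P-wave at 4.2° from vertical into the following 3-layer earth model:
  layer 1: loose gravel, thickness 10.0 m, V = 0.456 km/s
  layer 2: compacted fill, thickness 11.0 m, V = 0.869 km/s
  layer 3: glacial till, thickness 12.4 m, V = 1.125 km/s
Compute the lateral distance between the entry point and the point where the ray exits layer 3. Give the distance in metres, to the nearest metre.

p = sin θ₁/V₁ = sin 4.2°/0.456 = 1.6061e-01 s/km is conserved through the stack.
Layer 1: θ = 4.20°; offset = 10.0·tan 4.20° = 0.734 m.
Layer 2: sin θ = p·0.869 = 0.1396 → θ = 8.02°; offset = 11.0·tan 8.02° = 1.550 m.
Layer 3: sin θ = p·1.125 = 0.1807 → θ = 10.41°; offset = 12.4·tan 10.41° = 2.278 m.
Σ offsets = 4.563 m.

5 m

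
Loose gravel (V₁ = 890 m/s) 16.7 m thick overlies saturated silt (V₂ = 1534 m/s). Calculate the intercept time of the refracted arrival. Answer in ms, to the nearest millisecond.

θ_c = arcsin(V₁/V₂) = arcsin(890/1534) = 35.46°; cos θ_c = 0.8145.
tᵢ = 2h·cos θ_c / V₁ = 2·16.7·0.8145 / 890 = 0.03057 s.

31 ms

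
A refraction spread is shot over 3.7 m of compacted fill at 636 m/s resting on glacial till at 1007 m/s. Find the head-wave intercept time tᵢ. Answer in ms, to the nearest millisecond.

θ_c = arcsin(V₁/V₂) = arcsin(636/1007) = 39.17°; cos θ_c = 0.7753.
tᵢ = 2h·cos θ_c / V₁ = 2·3.7·0.7753 / 636 = 0.00902 s.

9 ms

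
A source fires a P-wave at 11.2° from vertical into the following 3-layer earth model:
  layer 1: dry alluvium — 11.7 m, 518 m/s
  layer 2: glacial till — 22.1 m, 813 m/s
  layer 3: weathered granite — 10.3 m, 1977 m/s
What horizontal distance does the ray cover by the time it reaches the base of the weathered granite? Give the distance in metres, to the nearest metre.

Apply Snell's law at each interface; in layer i the horizontal offset is hᵢ·tan θᵢ.
Layer 1: θ = 11.20°; offset = 11.7·tan 11.20° = 2.317 m.
Layer 2: sin θ = 813·sin 11.2°/518 = 0.3049, θ = 17.75°; offset = 22.1·tan 17.75° = 7.074 m.
Layer 3: sin θ = 1977·sin 11.2°/518 = 0.7413, θ = 47.84°; offset = 10.3·tan 47.84° = 11.377 m.
Total horizontal offset = 20.767 m.

21 m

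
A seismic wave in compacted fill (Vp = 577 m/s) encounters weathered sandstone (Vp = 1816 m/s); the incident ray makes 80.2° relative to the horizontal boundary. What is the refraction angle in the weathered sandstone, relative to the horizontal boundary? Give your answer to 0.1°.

57.6°

Angle from the normal: 90° − 80.2° = 9.8°.
sin θ₁/V₁ = sin θ₂/V₂ ⇒ sin θ₂ = 1816·sin 9.8°/577 = 1816·0.1702/577 = 0.5357.
θ₂ = arcsin 0.5357 = 32.39° from the normal.
From the interface: 90° − 32.39° = 57.61°.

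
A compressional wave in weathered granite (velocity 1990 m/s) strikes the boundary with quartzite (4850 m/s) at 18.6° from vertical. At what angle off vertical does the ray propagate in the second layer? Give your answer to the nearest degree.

51°

Snell's law: sin θ₂ = (V₂/V₁)·sin θ₁ = (4850/1990)·sin 18.6° = 0.7774.
θ₂ = arcsin 0.7774 = 51.02° from the normal.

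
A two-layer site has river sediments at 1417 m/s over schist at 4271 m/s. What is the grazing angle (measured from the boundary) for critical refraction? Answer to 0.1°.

70.6°

Critical incidence: sin θ_c = V₁/V₂ = 1417/4271 = 0.3318.
θ_c = arcsin 0.3318 = 19.38°.
Measured from the interface: 90° − 19.38° = 70.62°.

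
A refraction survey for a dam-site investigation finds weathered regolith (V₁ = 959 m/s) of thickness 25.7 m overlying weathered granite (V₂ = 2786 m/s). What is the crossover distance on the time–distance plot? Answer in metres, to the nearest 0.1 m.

x_cross = 2h·√((V₂+V₁)/(V₂−V₁)).
(V₂+V₁)/(V₂−V₁) = (2786+959)/(2786−959) = 2.0498; √ = 1.4317.
x_cross = 2·25.7·1.4317 = 73.59 m.

73.6 m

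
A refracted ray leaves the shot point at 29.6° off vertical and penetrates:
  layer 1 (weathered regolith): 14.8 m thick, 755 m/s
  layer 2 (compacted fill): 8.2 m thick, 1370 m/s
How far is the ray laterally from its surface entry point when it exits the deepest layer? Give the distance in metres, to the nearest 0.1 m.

p = sin θ₁/V₁ = sin 29.6°/755 = 6.5423e-04 s/m is conserved through the stack.
Layer 1: θ = 29.60°; offset = 14.8·tan 29.60° = 8.408 m.
Layer 2: sin θ = p·1370 = 0.8963 → θ = 63.67°; offset = 8.2·tan 63.67° = 16.573 m.
Total horizontal offset = 24.981 m.

25.0 m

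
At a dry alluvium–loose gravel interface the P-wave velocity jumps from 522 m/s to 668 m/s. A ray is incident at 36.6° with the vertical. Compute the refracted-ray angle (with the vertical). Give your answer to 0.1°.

Snell's law: sin θ₂ = (V₂/V₁)·sin θ₁ = (668/522)·sin 36.6° = 0.7630.
θ₂ = arcsin 0.7630 = 49.73° from the normal.

49.7°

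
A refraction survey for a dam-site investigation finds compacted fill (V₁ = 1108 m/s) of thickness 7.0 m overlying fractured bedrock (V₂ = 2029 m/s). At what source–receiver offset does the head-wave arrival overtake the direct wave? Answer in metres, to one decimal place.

25.8 m

x_cross = 2h·√((V₂+V₁)/(V₂−V₁)).
(V₂+V₁)/(V₂−V₁) = (2029+1108)/(2029−1108) = 3.4061; √ = 1.8456.
x_cross = 2·7.0·1.8456 = 25.84 m.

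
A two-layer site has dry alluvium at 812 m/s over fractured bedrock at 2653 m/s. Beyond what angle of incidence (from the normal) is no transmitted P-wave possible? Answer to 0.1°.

At critical incidence the refracted ray runs along the interface (θ₂ = 90°), so sin θ_c = V₁/V₂.
θ_c = arcsin(812/2653) = arcsin 0.3061 = 17.82°.

17.8°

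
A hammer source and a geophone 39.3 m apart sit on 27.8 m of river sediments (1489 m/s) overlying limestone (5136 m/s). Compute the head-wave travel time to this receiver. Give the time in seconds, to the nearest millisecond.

0.043 s

θ_c = arcsin(V₁/V₂) = arcsin(1489/5136) = 16.85°, cos θ_c = 0.9571.
Intercept time tᵢ = 2h cos θ_c / V₁ = 2·27.8·0.9571/1489 = 0.03574 s.
t = x/V₂ + tᵢ = 39.3/5136 + 0.03574 = 0.04339 s.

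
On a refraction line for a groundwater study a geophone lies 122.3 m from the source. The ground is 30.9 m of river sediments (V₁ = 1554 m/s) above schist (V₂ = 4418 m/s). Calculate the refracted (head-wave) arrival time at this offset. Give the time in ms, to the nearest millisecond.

θ_c = arcsin(V₁/V₂) = arcsin(1554/4418) = 20.59°, cos θ_c = 0.9361.
Intercept time tᵢ = 2h cos θ_c / V₁ = 2·30.9·0.9361/1554 = 0.03723 s.
t = x/V₂ + tᵢ = 122.3/4418 + 0.03723 = 0.06491 s.

65 ms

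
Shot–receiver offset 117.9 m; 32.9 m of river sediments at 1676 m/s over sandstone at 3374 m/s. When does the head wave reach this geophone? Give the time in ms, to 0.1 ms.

69.0 ms

t = x/V₂ + 2h·√(V₂²−V₁²)/(V₁V₂).
√(V₂²−V₁²) = √(3374²−1676²) = 2928.3 m/s; delay term = 2·32.9·2928.3/(1676·3374) = 0.03407 s.
t = 117.9/3374 + 0.03407 = 0.06902 s.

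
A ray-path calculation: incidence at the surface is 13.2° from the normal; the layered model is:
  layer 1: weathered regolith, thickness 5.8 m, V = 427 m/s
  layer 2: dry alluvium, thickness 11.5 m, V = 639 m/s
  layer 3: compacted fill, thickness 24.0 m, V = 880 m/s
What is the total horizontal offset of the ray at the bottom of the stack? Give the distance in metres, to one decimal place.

18.3 m

Ray parameter p = sin 13.2° / 427 m/s = 5.3478e-04 s/m.
Layer 1: θ = 13.20°; offset = 5.8·tan 13.20° = 1.360 m.
Layer 2: sin θ = p·639 = 0.3417 → θ = 19.98°; offset = 11.5·tan 19.98° = 4.182 m.
Layer 3: sin θ = p·880 = 0.4706 → θ = 28.07°; offset = 24.0·tan 28.07° = 12.801 m.
Total horizontal offset = 18.343 m.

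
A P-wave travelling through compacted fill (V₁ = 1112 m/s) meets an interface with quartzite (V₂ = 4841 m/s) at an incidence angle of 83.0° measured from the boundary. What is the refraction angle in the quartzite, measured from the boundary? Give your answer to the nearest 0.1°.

58.0°

Angle from the normal: 90° − 83.0° = 7.0°.
Snell's law: sin θ₂ = (V₂/V₁)·sin θ₁ = (4841/1112)·sin 7.0° = 0.5305.
θ₂ = sin⁻¹(0.5305) = 32.04° (from vertical).
From the interface: 90° − 32.04° = 57.96°.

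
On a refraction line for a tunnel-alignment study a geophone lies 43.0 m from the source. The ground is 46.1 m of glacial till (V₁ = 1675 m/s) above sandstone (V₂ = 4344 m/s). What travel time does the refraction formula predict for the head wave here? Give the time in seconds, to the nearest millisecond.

0.061 s

θ_c = arcsin(V₁/V₂) = arcsin(1675/4344) = 22.68°, cos θ_c = 0.9227.
Intercept time tᵢ = 2h cos θ_c / V₁ = 2·46.1·0.9227/1675 = 0.05079 s.
t = x/V₂ + tᵢ = 43.0/4344 + 0.05079 = 0.06069 s.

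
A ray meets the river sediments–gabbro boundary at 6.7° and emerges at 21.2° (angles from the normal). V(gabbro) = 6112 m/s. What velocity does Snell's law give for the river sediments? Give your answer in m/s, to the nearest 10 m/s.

sin 6.7° = 0.1167; sin 21.2° = 0.3616.
V₁ = V₂·(sin θ₁/sin θ₂) = 6112·(0.1167/0.3616) = 1971.91 m/s.

1970 m/s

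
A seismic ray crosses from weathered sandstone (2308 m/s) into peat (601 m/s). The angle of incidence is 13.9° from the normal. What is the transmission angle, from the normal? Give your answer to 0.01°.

3.59°

Snell's law: sin θ₂ = (V₂/V₁)·sin θ₁ = (601/2308)·sin 13.9° = 0.0626.
θ₂ = sin⁻¹(0.0626) = 3.59° (from vertical).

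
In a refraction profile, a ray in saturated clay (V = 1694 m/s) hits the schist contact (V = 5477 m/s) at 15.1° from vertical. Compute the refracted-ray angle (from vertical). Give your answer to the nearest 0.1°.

57.4°

Snell's law: sin θ₂ = (V₂/V₁)·sin θ₁ = (5477/1694)·sin 15.1° = 0.8423.
θ₂ = sin⁻¹(0.8423) = 57.38° (from vertical).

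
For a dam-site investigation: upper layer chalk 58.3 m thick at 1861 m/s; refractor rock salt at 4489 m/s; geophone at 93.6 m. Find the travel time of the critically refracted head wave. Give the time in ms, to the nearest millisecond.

t = x/V₂ + 2h·√(V₂²−V₁²)/(V₁V₂).
√(V₂²−V₁²) = √(4489²−1861²) = 4085.1 m/s; delay term = 2·58.3·4085.1/(1861·4489) = 0.05702 s.
t = 93.6/4489 + 0.05702 = 0.07787 s.

78 ms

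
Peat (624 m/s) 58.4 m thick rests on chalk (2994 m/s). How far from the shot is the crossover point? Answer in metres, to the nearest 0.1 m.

θ_c = arcsin(624/2994) = 12.03°, so cos θ_c = 0.9780 and tᵢ = 2h cos θ_c/V₁ = 0.1831 s.
At crossover x/V₁ = x/V₂ + tᵢ ⇒ x = tᵢ/(1/V₁ − 1/V₂) = 0.18307/(1.6026e-03 − 3.3400e-04) = 144.31 m.

144.3 m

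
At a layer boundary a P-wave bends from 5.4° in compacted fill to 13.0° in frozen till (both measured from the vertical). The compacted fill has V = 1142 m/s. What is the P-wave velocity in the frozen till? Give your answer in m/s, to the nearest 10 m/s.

2730 m/s

sin 5.4° = 0.0941; sin 13.0° = 0.2250.
V₂ = V₁·(sin θ₂/sin θ₁) = 1142·(0.2250/0.0941) = 2729.77 m/s.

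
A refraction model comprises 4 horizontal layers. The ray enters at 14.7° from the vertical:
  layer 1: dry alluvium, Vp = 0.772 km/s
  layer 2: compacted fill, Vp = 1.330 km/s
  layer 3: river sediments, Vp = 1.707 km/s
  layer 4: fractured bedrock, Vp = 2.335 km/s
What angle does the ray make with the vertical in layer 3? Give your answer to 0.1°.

34.1°

Ray parameter p = sin 14.7° / 0.772 = 3.2870e-01 s/km.
sin θ_3 = p·V_3 = 3.2870e-01 × 1.707 = 0.5611.
θ_3 = arcsin 0.5611 = 34.13°.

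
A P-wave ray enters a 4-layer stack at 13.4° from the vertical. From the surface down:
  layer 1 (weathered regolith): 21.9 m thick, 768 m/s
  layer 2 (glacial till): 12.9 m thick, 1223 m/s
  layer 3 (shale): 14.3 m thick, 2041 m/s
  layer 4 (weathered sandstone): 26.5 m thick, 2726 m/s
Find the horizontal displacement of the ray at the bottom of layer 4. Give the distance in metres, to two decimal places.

59.85 m

p = sin θ₁/V₁ = sin 13.4°/768 = 3.0176e-04 s/m is conserved through the stack.
Layer 1: θ = 13.40°; offset = 21.9·tan 13.40° = 5.2173 m.
Layer 2: sin θ = p·1223 = 0.3690 → θ = 21.66°; offset = 12.9·tan 21.66° = 5.1223 m.
Layer 3: sin θ = p·2041 = 0.6159 → θ = 38.02°; offset = 14.3·tan 38.02° = 11.1788 m.
Layer 4: sin θ = p·2726 = 0.8226 → θ = 55.34°; offset = 26.5·tan 55.34° = 38.3342 m.
Total horizontal offset = 59.8526 m.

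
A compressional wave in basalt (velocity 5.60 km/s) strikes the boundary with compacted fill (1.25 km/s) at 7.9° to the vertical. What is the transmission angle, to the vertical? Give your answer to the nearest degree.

Snell's law: sin θ₂ = (V₂/V₁)·sin θ₁ = (1.25/5.60)·sin 7.9° = 0.0307.
θ₂ = arcsin 0.0307 = 1.76° from the normal.

2°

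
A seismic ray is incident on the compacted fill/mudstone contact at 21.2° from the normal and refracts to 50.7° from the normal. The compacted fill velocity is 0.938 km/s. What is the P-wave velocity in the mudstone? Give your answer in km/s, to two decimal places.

2.01 km/s

Snell's law: sin 21.2°/V₁ = sin 50.7°/V₂.
V₂ = V₁·sin 50.7°/sin 21.2° = 0.938 × 2.1399 = 2.01 km/s.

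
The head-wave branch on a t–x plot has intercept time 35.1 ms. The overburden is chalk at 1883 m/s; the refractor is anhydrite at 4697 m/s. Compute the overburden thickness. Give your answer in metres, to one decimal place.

θ_c = arcsin(1883/4697) = 23.63°; cos θ_c = 0.9161.
tᵢ = 2h cos θ_c/V₁ ⇒ h = tᵢ·V₁/(2 cos θ_c) = 0.0351·1883/(2·0.9161) = 36.07 m.

36.1 m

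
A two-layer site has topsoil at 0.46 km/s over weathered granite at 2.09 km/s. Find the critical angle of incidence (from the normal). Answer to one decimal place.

12.7°

Critical incidence: sin θ_c = V₁/V₂ = 0.46/2.09 = 0.2201.
θ_c = arcsin 0.2201 = 12.71°.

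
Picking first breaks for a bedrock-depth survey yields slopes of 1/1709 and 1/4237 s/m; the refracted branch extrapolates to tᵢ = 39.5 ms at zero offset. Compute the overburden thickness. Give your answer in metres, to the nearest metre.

h = tᵢ·V₁·V₂ / (2·√(V₂²−V₁²)).
√(V₂²−V₁²) = √(4237² − 1709²) = 3877.0 m/s.
h = 0.0395 s × 1709 × 4237 / (2 × 3877.0) = 36.89 m.

37 m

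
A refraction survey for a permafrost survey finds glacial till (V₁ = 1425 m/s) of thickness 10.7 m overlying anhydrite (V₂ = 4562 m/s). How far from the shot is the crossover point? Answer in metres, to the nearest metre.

30 m

x_cross = 2h·√((V₂+V₁)/(V₂−V₁)).
(V₂+V₁)/(V₂−V₁) = (4562+1425)/(4562−1425) = 1.9085; √ = 1.3815.
x_cross = 2·10.7·1.3815 = 29.56 m.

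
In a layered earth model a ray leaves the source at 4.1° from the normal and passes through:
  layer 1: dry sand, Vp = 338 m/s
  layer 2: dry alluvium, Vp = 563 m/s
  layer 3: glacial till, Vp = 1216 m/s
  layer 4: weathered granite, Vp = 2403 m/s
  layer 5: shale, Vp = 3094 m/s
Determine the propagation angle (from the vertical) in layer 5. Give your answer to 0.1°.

Snell's law across each interface conserves sin θ / V, so sin θ_5 = V_5·sin θ₁/V₁.
sin θ_5 = 3094 × sin 4.1° / 338 = 0.6545.
θ_5 = 40.88° from the vertical.

40.9°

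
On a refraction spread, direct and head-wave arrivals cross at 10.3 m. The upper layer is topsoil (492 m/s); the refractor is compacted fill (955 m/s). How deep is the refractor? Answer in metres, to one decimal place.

h = (x_cross/2)·√((V₂−V₁)/(V₂+V₁)).
(V₂−V₁)/(V₂+V₁) = (955−492)/(955+492) = 0.3200; √ = 0.5657.
h = (10.3/2)·0.5657 = 2.91 m.

2.9 m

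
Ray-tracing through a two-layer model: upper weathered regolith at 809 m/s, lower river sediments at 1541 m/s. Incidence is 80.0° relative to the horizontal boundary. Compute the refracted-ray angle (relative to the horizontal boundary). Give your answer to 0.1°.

Angle from the normal: 90° − 80.0° = 10.0°.
Snell's law: sin θ₂ = (V₂/V₁)·sin θ₁ = (1541/809)·sin 10.0° = 0.3308.
θ₂ = sin⁻¹(0.3308) = 19.32° (from vertical).
From the interface: 90° − 19.32° = 70.68°.

70.7°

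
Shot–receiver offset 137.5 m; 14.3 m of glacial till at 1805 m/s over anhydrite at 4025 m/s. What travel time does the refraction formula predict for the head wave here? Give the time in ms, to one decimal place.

48.3 ms

θ_c = arcsin(V₁/V₂) = arcsin(1805/4025) = 26.64°, cos θ_c = 0.8938.
Intercept time tᵢ = 2h cos θ_c / V₁ = 2·14.3·0.8938/1805 = 0.01416 s.
t = x/V₂ + tᵢ = 137.5/4025 + 0.01416 = 0.04832 s.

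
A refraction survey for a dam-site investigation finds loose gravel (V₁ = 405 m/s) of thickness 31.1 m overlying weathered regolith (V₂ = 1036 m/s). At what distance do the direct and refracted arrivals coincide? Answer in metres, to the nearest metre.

θ_c = arcsin(405/1036) = 23.01°, so cos θ_c = 0.9204 and tᵢ = 2h cos θ_c/V₁ = 0.1414 s.
At crossover x/V₁ = x/V₂ + tᵢ ⇒ x = tᵢ/(1/V₁ − 1/V₂) = 0.14136/(2.4691e-03 − 9.6525e-04) = 94.00 m.

94 m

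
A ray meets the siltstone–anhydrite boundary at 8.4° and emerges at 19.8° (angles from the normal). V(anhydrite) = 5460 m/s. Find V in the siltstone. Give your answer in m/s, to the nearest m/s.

Snell's law: sin 8.4°/V₁ = sin 19.8°/V₂.
V₁ = V₂·sin 8.4°/sin 19.8° = 5460 × 0.4313 = 2354.66 m/s.

2355 m/s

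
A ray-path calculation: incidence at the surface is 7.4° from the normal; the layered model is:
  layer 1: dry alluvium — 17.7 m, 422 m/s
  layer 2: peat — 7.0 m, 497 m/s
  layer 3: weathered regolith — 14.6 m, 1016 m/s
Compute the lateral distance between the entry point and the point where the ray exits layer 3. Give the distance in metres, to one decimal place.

8.1 m

Ray parameter p = sin 7.4° / 422 m/s = 3.0520e-04 s/m.
Layer 1: θ = 7.40°; offset = 17.7·tan 7.40° = 2.299 m.
Layer 2: sin θ = p·497 = 0.1517 → θ = 8.72°; offset = 7.0·tan 8.72° = 1.074 m.
Layer 3: sin θ = p·1016 = 0.3101 → θ = 18.06°; offset = 14.6·tan 18.06° = 4.762 m.
Total horizontal offset = 8.135 m.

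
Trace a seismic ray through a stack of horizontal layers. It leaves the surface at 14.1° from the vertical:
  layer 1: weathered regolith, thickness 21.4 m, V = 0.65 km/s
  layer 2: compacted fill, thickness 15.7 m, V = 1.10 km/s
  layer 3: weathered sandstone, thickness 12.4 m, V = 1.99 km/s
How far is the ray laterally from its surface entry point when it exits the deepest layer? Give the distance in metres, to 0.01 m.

26.36 m

Ray parameter p = sin 14.1° / 0.65 km/s = 3.7479e-01 s/km.
Layer 1: θ = 14.10°; offset = 21.4·tan 14.10° = 5.3753 m.
Layer 2: sin θ = p·1.10 = 0.4123 → θ = 24.35°; offset = 15.7·tan 24.35° = 7.1045 m.
Layer 3: sin θ = p·1.99 = 0.7458 → θ = 48.23°; offset = 12.4·tan 48.23° = 13.8838 m.
Total horizontal offset = 26.3636 m.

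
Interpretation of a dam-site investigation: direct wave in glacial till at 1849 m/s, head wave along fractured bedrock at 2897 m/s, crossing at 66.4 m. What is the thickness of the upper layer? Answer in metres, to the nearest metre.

16 m

h = (x_cross/2)·√((V₂−V₁)/(V₂+V₁)).
(V₂−V₁)/(V₂+V₁) = (2897−1849)/(2897+1849) = 0.2208; √ = 0.4699.
h = (66.4/2)·0.4699 = 15.60 m.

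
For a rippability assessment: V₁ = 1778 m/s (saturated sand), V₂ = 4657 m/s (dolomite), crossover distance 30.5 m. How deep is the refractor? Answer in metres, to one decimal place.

h = (x_cross/2)·√((V₂−V₁)/(V₂+V₁)).
(V₂−V₁)/(V₂+V₁) = (4657−1778)/(4657+1778) = 0.4474; √ = 0.6689.
h = (30.5/2)·0.6689 = 10.20 m.

10.2 m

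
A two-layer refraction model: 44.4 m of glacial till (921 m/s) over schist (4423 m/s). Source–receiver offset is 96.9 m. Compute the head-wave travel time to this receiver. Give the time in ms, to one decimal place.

θ_c = arcsin(V₁/V₂) = arcsin(921/4423) = 12.02°, cos θ_c = 0.9781.
Intercept time tᵢ = 2h cos θ_c / V₁ = 2·44.4·0.9781/921 = 0.09430 s.
t = x/V₂ + tᵢ = 96.9/4423 + 0.09430 = 0.11621 s.

116.2 ms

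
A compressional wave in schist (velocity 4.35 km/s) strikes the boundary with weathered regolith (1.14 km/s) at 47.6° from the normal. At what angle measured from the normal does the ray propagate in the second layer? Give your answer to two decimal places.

11.16°

sin θ₁/V₁ = sin θ₂/V₂ ⇒ sin θ₂ = 1.14·sin 47.6°/4.35 = 1.14·0.7385/4.35 = 0.1935.
θ₂ = arcsin 0.1935 = 11.16° from the normal.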